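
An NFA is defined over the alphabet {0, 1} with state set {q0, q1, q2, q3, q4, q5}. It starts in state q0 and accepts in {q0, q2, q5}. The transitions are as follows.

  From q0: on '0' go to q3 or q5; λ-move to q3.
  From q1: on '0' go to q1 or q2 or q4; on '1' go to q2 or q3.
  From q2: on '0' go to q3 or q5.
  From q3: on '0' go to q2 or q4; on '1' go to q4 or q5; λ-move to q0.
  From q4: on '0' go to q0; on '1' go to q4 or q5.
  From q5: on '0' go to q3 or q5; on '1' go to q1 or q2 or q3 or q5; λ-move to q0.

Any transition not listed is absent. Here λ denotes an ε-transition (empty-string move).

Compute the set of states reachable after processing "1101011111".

Start: ε-closure({q0}) = {q0, q3}.
Read '1': {q0, q3} → {q0, q3, q4, q5}.
Read '1': {q0, q3, q4, q5} → {q0, q1, q2, q3, q4, q5}.
Read '0': {q0, q1, q2, q3, q4, q5} → {q0, q1, q2, q3, q4, q5}.
Read '1': {q0, q1, q2, q3, q4, q5} → {q0, q1, q2, q3, q4, q5}.
Read '0': {q0, q1, q2, q3, q4, q5} → {q0, q1, q2, q3, q4, q5}.
Read '1': {q0, q1, q2, q3, q4, q5} → {q0, q1, q2, q3, q4, q5}.
Read '1': {q0, q1, q2, q3, q4, q5} → {q0, q1, q2, q3, q4, q5}.
Read '1': {q0, q1, q2, q3, q4, q5} → {q0, q1, q2, q3, q4, q5}.
Read '1': {q0, q1, q2, q3, q4, q5} → {q0, q1, q2, q3, q4, q5}.
Read '1': {q0, q1, q2, q3, q4, q5} → {q0, q1, q2, q3, q4, q5}.

{q0, q1, q2, q3, q4, q5}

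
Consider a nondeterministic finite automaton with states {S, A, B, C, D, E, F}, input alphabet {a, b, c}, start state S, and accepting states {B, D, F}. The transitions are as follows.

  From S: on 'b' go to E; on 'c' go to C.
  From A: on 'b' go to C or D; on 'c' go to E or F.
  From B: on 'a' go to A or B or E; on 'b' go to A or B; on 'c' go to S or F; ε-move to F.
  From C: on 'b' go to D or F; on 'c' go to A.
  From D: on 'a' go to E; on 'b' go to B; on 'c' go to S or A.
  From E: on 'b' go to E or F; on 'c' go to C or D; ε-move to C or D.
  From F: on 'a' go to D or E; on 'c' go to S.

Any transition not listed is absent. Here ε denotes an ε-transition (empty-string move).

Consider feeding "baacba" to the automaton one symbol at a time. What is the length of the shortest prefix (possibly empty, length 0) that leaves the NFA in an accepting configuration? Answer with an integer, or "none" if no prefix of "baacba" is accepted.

1

Start in {S}.
Read 'b': S→{E}; union {E}; ε-closure = {C, D, E}.
None of the earlier sets intersect F, but {C, D, E} does.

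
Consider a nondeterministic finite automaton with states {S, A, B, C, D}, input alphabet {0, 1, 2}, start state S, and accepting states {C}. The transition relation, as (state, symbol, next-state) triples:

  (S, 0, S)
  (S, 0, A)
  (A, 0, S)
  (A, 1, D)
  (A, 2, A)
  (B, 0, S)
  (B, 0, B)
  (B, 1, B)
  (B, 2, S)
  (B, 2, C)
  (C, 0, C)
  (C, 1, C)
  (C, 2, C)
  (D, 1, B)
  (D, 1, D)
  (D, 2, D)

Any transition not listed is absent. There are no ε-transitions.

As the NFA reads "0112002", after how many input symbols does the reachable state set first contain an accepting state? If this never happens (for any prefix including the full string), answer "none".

4

Start in {S}.
Read '0': {S} → {S, A}.
Read '1': {S, A} → {D}.
Read '1': {D} → {B, D}.
Read '2': {B, D} → {S, C, D}.
None of the earlier sets intersect F, but {S, C, D} does.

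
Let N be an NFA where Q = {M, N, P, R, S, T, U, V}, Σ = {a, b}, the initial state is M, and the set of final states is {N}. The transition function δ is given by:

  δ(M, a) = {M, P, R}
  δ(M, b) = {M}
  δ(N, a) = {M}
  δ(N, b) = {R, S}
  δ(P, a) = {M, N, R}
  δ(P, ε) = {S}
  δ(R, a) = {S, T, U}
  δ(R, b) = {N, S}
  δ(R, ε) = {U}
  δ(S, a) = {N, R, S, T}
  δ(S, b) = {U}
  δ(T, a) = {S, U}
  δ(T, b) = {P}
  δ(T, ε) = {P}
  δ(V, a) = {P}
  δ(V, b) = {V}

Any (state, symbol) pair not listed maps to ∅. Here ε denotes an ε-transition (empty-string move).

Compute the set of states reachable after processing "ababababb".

{M, N, R, S, U}

Start in {M}.
Read 'a': {M} → {M, P, R, S, U}.
Read 'b': {M, P, R, S, U} → {M, N, S, U}.
Read 'a': {M, N, S, U} → {M, N, P, R, S, T, U}.
Read 'b': {M, N, P, R, S, T, U} → {M, N, P, R, S, U}.
Read 'a': {M, N, P, R, S, U} → {M, N, P, R, S, T, U}.
Read 'b': {M, N, P, R, S, T, U} → {M, N, P, R, S, U}.
Read 'a': {M, N, P, R, S, U} → {M, N, P, R, S, T, U}.
Read 'b': {M, N, P, R, S, T, U} → {M, N, P, R, S, U}.
Read 'b': {M, N, P, R, S, U} → {M, N, R, S, U}.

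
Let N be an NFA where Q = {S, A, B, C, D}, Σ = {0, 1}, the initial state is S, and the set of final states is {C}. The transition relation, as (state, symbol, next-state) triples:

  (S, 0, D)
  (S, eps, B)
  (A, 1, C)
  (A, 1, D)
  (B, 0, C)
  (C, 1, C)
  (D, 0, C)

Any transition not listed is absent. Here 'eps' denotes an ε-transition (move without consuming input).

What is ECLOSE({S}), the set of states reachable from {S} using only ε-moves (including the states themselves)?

Begin with {S}.
ε-move S → B; add B.

{S, B}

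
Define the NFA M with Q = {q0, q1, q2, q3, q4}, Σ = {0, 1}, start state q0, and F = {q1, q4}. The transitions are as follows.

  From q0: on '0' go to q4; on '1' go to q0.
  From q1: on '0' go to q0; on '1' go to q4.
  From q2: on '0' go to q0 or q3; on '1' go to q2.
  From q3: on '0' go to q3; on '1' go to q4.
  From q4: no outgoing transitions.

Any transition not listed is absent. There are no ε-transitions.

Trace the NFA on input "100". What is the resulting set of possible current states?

∅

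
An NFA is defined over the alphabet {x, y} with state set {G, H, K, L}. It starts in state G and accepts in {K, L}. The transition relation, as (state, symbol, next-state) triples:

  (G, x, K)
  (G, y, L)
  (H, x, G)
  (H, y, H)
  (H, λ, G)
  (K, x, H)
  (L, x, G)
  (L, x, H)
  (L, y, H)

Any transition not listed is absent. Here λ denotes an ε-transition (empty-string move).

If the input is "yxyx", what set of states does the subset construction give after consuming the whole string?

{G, H, K}

Start in {G}.
Read 'y': G→{L}; now {L}.
Read 'x': L→{G, H}; now {G, H}.
Read 'y': G→{L}, H→{H}; union {H, L}; ε-closure = {G, H, L}.
Read 'x': G→{K}, H→{G}, L→{G, H}; now {G, H, K}.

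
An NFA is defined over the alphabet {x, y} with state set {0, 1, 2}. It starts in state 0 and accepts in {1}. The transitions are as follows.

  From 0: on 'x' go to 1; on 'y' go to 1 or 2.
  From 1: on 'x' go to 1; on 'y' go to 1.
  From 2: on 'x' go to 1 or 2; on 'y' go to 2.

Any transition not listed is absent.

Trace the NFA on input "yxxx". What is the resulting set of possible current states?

{1, 2}

Start in {0}.
Read 'y': {0} → {1, 2}.
Read 'x': {1, 2} → {1, 2}.
Read 'x': {1, 2} → {1, 2}.
Read 'x': {1, 2} → {1, 2}.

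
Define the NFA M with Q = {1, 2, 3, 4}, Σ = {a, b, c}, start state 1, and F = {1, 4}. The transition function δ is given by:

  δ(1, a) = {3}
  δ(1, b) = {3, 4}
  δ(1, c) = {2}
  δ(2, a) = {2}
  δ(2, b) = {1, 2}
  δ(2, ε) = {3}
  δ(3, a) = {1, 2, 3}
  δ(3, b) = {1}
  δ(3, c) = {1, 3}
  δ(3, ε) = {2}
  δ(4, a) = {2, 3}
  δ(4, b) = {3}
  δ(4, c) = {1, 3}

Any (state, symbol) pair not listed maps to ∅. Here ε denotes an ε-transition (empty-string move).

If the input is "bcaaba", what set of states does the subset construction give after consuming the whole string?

{1, 2, 3}

Start in {1}.
Read 'b': {1} → {2, 3, 4}.
Read 'c': {2, 3, 4} → {1, 2, 3}.
Read 'a': {1, 2, 3} → {1, 2, 3}.
Read 'a': {1, 2, 3} → {1, 2, 3}.
Read 'b': {1, 2, 3} → {1, 2, 3, 4}.
Read 'a': {1, 2, 3, 4} → {1, 2, 3}.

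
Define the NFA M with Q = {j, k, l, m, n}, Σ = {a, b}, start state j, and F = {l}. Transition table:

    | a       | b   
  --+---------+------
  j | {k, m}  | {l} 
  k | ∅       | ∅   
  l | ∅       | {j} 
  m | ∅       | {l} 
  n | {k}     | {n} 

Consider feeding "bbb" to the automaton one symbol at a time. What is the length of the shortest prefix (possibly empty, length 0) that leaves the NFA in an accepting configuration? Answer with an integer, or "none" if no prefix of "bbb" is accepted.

1

Start in {j}.
Read 'b': {j} → {l}.
None of the earlier sets intersect F, but {l} does.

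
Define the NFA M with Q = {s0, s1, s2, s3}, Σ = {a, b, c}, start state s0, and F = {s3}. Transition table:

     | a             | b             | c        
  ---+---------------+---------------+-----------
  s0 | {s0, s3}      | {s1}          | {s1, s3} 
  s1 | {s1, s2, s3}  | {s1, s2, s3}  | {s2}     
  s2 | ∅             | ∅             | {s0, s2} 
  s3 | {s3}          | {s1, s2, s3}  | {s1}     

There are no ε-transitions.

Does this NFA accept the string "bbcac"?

Yes

Start in {s0}.
Read 'b': {s0} → {s1}.
Read 'b': {s1} → {s1, s2, s3}.
Read 'c': {s1, s2, s3} → {s0, s1, s2}.
Read 'a': {s0, s1, s2} → {s0, s1, s2, s3}.
Read 'c': {s0, s1, s2, s3} → {s0, s1, s2, s3}.
The final set {s0, s1, s2, s3} contains the accepting state s3.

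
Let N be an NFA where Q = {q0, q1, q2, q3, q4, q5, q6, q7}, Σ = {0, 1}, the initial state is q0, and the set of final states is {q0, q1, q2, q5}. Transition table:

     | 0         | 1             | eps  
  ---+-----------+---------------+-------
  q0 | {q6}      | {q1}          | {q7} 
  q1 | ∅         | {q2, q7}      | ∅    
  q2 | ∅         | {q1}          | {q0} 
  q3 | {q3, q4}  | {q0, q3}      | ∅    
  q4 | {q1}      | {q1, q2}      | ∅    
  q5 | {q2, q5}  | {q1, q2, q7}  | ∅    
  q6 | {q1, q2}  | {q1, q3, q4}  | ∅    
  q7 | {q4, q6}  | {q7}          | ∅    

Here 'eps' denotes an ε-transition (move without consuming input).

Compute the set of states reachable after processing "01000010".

{q3, q4, q6}

Start: ε-closure({q0}) = {q0, q7}.
Read '0': q0→{q6}, q7→{q4, q6}; now {q4, q6}.
Read '1': q4→{q1, q2}, q6→{q1, q3, q4}; union {q1, q2, q3, q4}; ε-closure = {q0, q1, q2, q3, q4, q7}.
Read '0': q0→{q6}, q1→∅, q2→∅, q3→{q3, q4}, q4→{q1}, q7→{q4, q6}; now {q1, q3, q4, q6}.
Read '0': q1→∅, q3→{q3, q4}, q4→{q1}, q6→{q1, q2}; union {q1, q2, q3, q4}; ε-closure = {q0, q1, q2, q3, q4, q7}.
Read '0': q0→{q6}, q1→∅, q2→∅, q3→{q3, q4}, q4→{q1}, q7→{q4, q6}; now {q1, q3, q4, q6}.
Read '0': q1→∅, q3→{q3, q4}, q4→{q1}, q6→{q1, q2}; union {q1, q2, q3, q4}; ε-closure = {q0, q1, q2, q3, q4, q7}.
Read '1': q0→{q1}, q1→{q2, q7}, q2→{q1}, q3→{q0, q3}, q4→{q1, q2}, q7→{q7}; now {q0, q1, q2, q3, q7}.
Read '0': q0→{q6}, q1→∅, q2→∅, q3→{q3, q4}, q7→{q4, q6}; now {q3, q4, q6}.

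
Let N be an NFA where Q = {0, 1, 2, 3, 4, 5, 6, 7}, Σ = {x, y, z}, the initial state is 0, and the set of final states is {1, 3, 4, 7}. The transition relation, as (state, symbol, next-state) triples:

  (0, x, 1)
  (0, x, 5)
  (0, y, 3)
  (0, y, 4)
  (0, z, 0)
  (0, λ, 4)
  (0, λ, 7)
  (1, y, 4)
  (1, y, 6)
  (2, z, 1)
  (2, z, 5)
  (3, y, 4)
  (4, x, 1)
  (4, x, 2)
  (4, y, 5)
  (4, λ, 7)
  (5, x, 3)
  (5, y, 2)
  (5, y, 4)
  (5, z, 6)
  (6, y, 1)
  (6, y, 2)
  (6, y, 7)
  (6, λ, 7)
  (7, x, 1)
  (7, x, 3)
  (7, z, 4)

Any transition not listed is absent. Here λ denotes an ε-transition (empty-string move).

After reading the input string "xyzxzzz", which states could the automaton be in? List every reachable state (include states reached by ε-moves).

{4, 7}

Start: ε-closure({0}) = {0, 4, 7}.
Read 'x': {0, 4, 7} → {1, 2, 3, 5}.
Read 'y': {1, 2, 3, 5} → {2, 4, 6, 7}.
Read 'z': {2, 4, 6, 7} → {1, 4, 5, 7}.
Read 'x': {1, 4, 5, 7} → {1, 2, 3}.
Read 'z': {1, 2, 3} → {1, 5}.
Read 'z': {1, 5} → {6, 7}.
Read 'z': {6, 7} → {4, 7}.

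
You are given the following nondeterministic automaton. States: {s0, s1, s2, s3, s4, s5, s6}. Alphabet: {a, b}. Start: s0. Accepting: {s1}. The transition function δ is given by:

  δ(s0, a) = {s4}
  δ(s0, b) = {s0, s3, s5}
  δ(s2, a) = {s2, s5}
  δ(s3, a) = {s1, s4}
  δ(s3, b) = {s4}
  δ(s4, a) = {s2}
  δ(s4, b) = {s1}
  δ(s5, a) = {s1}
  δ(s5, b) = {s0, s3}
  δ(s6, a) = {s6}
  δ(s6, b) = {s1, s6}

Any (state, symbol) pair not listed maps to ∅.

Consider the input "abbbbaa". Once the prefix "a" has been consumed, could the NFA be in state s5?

No

Start in {s0}.
Read 'a': {s0} → {s4}.
State s5 is not in {s4}.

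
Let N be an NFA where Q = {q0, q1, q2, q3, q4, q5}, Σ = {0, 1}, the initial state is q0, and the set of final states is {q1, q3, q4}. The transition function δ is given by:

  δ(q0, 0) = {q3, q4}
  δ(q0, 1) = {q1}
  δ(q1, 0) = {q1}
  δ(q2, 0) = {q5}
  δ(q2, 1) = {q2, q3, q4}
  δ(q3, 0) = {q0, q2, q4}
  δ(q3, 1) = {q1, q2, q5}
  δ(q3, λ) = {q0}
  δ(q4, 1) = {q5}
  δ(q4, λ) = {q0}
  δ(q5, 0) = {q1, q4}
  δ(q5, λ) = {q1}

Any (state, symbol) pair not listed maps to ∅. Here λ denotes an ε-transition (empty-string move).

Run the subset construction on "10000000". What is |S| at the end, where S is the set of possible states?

Start in {q0}.
Read '1': q0→{q1}; now {q1}.
Read '0': q1→{q1}; now {q1}.
Read '0': q1→{q1}; now {q1}.
Read '0': q1→{q1}; now {q1}.
Read '0': q1→{q1}; now {q1}.
Read '0': q1→{q1}; now {q1}.
Read '0': q1→{q1}; now {q1}.
Read '0': q1→{q1}; now {q1}.
That set has 1 state.

1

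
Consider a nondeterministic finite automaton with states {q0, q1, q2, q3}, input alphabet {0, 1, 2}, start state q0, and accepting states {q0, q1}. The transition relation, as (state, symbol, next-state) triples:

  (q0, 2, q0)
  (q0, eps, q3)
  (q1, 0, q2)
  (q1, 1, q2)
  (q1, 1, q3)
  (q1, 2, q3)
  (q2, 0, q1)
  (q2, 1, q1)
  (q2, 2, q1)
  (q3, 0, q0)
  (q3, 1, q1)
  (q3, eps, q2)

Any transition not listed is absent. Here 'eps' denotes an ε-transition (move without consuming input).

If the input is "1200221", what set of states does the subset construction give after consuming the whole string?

Start: ε-closure({q0}) = {q0, q2, q3}.
Read '1': q0→∅, q2→{q1}, q3→{q1}; now {q1}.
Read '2': q1→{q3}; union {q3}; ε-closure = {q2, q3}.
Read '0': q2→{q1}, q3→{q0}; union {q0, q1}; ε-closure = {q0, q1, q2, q3}.
Read '0': q0→∅, q1→{q2}, q2→{q1}, q3→{q0}; union {q0, q1, q2}; ε-closure = {q0, q1, q2, q3}.
Read '2': q0→{q0}, q1→{q3}, q2→{q1}, q3→∅; union {q0, q1, q3}; ε-closure = {q0, q1, q2, q3}.
Read '2': q0→{q0}, q1→{q3}, q2→{q1}, q3→∅; union {q0, q1, q3}; ε-closure = {q0, q1, q2, q3}.
Read '1': q0→∅, q1→{q2, q3}, q2→{q1}, q3→{q1}; now {q1, q2, q3}.

{q1, q2, q3}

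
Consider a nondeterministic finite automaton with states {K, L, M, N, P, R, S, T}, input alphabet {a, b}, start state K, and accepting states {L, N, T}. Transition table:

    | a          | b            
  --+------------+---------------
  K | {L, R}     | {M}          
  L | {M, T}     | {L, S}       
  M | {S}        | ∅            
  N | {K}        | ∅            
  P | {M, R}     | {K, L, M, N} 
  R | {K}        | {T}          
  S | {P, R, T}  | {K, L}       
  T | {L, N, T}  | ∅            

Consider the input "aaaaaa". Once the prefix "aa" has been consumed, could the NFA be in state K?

Yes

Start in {K}.
Read 'a': K→{L, R}; now {L, R}.
Read 'a': L→{M, T}, R→{K}; now {K, M, T}.
State K is in {K, M, T}.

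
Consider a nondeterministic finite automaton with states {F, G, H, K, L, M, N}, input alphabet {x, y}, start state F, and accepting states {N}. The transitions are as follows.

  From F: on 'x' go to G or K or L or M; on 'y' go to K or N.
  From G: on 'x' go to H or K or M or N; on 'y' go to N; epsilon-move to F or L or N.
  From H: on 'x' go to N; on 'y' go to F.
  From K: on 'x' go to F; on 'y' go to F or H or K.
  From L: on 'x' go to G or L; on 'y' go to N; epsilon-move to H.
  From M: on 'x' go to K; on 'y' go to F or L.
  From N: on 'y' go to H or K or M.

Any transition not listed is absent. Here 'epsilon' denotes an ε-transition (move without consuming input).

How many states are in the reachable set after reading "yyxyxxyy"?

6

Start in {F}.
Read 'y': F→{K, N}; now {K, N}.
Read 'y': K→{F, H, K}, N→{H, K, M}; now {F, H, K, M}.
Read 'x': F→{G, K, L, M}, H→{N}, K→{F}, M→{K}; union {F, G, K, L, M, N}; ε-closure = {F, G, H, K, L, M, N}.
Read 'y': F→{K, N}, G→{N}, H→{F}, K→{F, H, K}, L→{N}, M→{F, L}, N→{H, K, M}; now {F, H, K, L, M, N}.
Read 'x': F→{G, K, L, M}, H→{N}, K→{F}, L→{G, L}, M→{K}, N→∅; union {F, G, K, L, M, N}; ε-closure = {F, G, H, K, L, M, N}.
Read 'x': F→{G, K, L, M}, G→{H, K, M, N}, H→{N}, K→{F}, L→{G, L}, M→{K}, N→∅; now {F, G, H, K, L, M, N}.
Read 'y': F→{K, N}, G→{N}, H→{F}, K→{F, H, K}, L→{N}, M→{F, L}, N→{H, K, M}; now {F, H, K, L, M, N}.
Read 'y': F→{K, N}, H→{F}, K→{F, H, K}, L→{N}, M→{F, L}, N→{H, K, M}; now {F, H, K, L, M, N}.
That set has 6 states.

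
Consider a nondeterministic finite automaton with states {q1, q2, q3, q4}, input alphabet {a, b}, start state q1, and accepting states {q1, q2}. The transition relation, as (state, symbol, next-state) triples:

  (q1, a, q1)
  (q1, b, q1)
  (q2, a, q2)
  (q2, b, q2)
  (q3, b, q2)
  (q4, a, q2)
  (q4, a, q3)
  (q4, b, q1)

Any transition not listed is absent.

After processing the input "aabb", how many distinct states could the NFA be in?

1

Start in {q1}.
Read 'a': {q1} → {q1}.
Read 'a': {q1} → {q1}.
Read 'b': {q1} → {q1}.
Read 'b': {q1} → {q1}.
That set has 1 state.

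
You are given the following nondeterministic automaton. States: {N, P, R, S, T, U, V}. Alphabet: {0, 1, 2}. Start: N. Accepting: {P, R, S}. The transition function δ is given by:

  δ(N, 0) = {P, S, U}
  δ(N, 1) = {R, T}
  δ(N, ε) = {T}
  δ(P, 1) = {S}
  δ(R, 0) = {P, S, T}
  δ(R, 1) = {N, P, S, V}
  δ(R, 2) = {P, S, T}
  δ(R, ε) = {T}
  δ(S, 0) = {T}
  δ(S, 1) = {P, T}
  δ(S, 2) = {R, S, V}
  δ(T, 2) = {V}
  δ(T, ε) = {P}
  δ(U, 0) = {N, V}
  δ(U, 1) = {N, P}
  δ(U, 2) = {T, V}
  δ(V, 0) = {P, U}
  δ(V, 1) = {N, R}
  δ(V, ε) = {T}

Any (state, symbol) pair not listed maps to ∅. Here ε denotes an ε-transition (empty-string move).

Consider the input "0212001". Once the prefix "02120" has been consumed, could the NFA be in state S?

Yes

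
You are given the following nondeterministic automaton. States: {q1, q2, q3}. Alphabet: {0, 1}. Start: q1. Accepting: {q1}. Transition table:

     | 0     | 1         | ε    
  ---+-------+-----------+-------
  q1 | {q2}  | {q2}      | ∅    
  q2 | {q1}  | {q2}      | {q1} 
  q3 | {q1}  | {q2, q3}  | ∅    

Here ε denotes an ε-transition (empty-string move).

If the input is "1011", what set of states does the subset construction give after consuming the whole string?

{q1, q2}

Start in {q1}.
Read '1': q1→{q2}; union {q2}; ε-closure = {q1, q2}.
Read '0': q1→{q2}, q2→{q1}; now {q1, q2}.
Read '1': q1→{q2}, q2→{q2}; union {q2}; ε-closure = {q1, q2}.
Read '1': q1→{q2}, q2→{q2}; union {q2}; ε-closure = {q1, q2}.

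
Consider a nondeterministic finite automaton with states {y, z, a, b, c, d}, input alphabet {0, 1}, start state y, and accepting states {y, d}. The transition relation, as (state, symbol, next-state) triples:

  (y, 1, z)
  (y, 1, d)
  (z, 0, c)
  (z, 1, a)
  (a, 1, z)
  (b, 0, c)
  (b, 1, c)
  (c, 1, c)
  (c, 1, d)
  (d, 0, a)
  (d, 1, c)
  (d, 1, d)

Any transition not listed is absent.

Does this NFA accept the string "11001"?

No

Start in {y}.
Read '1': {y} → {z, d}.
Read '1': {z, d} → {a, c, d}.
Read '0': {a, c, d} → {a}.
Read '0': {a} → ∅.
The set is empty and remains empty for the remaining 1 symbol.
The final set ∅ contains no accepting state.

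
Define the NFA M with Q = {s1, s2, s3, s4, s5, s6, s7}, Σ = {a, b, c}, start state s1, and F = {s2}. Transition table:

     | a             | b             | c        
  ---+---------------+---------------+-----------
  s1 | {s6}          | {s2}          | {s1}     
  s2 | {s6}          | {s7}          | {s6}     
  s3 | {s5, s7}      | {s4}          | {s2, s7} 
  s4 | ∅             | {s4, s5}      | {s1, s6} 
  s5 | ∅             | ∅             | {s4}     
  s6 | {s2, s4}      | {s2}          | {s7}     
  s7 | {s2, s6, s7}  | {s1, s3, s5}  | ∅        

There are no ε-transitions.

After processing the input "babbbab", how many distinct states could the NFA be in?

Start in {s1}.
Read 'b': {s1} → {s2}.
Read 'a': {s2} → {s6}.
Read 'b': {s6} → {s2}.
Read 'b': {s2} → {s7}.
Read 'b': {s7} → {s1, s3, s5}.
Read 'a': {s1, s3, s5} → {s5, s6, s7}.
Read 'b': {s5, s6, s7} → {s1, s2, s3, s5}.
That set has 4 states.

4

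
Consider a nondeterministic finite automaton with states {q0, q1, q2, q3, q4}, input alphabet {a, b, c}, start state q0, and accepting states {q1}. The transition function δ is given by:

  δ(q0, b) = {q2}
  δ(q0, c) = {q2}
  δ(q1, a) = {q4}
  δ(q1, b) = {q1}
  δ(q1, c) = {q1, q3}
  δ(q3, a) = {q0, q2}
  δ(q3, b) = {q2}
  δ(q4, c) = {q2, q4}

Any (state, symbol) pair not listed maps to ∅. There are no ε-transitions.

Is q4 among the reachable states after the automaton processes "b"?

No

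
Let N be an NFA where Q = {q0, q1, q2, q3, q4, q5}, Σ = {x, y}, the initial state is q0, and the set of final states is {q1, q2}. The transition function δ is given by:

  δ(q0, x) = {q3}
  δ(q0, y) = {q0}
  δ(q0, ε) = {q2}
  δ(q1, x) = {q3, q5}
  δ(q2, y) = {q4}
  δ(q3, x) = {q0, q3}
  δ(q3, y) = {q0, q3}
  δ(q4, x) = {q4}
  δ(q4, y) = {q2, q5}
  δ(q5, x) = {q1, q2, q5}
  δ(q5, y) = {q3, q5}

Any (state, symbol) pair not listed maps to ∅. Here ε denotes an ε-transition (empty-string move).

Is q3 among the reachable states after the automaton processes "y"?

No

Start: ε-closure({q0}) = {q0, q2}.
Read 'y': q0→{q0}, q2→{q4}; union {q0, q4}; ε-closure = {q0, q2, q4}.
State q3 is not in {q0, q2, q4}.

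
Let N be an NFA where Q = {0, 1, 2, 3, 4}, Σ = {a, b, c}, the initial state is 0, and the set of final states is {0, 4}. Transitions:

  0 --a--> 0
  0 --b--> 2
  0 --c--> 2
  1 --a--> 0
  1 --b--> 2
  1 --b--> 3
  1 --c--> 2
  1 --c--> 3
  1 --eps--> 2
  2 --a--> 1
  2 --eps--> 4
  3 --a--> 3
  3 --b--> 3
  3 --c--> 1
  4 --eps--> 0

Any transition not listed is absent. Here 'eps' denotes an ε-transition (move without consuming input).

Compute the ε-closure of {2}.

{0, 2, 4}

Begin with {2}.
ε-move 2 → 4; add 4.
ε-move 4 → 0; add 0.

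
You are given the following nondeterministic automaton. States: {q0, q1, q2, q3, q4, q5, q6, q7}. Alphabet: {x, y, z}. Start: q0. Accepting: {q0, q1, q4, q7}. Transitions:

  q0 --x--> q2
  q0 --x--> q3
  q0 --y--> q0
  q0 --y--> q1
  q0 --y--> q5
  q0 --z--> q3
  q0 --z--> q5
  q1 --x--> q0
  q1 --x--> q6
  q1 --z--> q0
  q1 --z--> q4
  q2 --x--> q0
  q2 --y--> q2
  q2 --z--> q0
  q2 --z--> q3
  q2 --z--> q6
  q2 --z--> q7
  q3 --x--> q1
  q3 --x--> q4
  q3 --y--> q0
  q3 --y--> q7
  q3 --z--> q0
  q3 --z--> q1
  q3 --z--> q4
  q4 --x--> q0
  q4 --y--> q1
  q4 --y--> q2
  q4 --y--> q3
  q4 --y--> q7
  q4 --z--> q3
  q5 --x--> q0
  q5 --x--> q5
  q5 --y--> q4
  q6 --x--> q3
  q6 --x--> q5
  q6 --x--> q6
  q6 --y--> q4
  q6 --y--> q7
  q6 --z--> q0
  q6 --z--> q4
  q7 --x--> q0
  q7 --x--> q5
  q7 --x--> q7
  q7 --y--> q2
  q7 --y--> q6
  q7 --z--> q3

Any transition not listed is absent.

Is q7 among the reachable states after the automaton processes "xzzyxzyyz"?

Yes

Start in {q0}.
Read 'x': {q0} → {q2, q3}.
Read 'z': {q2, q3} → {q0, q1, q3, q4, q6, q7}.
Read 'z': {q0, q1, q3, q4, q6, q7} → {q0, q1, q3, q4, q5}.
Read 'y': {q0, q1, q3, q4, q5} → {q0, q1, q2, q3, q4, q5, q7}.
Read 'x': {q0, q1, q2, q3, q4, q5, q7} → {q0, q1, q2, q3, q4, q5, q6, q7}.
Read 'z': {q0, q1, q2, q3, q4, q5, q6, q7} → {q0, q1, q3, q4, q5, q6, q7}.
Read 'y': {q0, q1, q3, q4, q5, q6, q7} → {q0, q1, q2, q3, q4, q5, q6, q7}.
Read 'y': {q0, q1, q2, q3, q4, q5, q6, q7} → {q0, q1, q2, q3, q4, q5, q6, q7}.
Read 'z': {q0, q1, q2, q3, q4, q5, q6, q7} → {q0, q1, q3, q4, q5, q6, q7}.
State q7 is in {q0, q1, q3, q4, q5, q6, q7}.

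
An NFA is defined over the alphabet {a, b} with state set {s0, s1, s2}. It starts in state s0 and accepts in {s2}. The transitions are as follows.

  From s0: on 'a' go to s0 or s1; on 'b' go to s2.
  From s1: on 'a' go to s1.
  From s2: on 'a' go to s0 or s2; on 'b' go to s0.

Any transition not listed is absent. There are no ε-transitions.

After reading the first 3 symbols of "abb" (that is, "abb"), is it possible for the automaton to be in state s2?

Start in {s0}.
Read 'a': {s0} → {s0, s1}.
Read 'b': {s0, s1} → {s2}.
Read 'b': {s2} → {s0}.
State s2 is not in {s0}.

No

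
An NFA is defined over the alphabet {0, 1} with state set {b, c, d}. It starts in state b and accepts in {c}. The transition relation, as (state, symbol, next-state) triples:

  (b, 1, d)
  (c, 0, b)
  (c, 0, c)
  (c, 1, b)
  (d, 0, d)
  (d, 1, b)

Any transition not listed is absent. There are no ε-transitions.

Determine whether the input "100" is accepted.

No

Start in {b}.
Read '1': b→{d}; now {d}.
Read '0': d→{d}; now {d}.
Read '0': d→{d}; now {d}.
The final set {d} contains no accepting state.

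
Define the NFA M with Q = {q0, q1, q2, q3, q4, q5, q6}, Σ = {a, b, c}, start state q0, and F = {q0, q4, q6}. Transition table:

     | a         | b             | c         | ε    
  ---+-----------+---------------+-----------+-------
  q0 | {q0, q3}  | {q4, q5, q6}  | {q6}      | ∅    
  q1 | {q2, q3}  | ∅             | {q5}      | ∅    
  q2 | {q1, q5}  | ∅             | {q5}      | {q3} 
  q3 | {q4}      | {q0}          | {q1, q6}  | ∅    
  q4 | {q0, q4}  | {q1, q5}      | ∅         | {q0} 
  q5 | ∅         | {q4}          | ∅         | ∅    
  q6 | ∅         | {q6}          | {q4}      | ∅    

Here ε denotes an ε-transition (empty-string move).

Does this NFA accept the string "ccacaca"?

No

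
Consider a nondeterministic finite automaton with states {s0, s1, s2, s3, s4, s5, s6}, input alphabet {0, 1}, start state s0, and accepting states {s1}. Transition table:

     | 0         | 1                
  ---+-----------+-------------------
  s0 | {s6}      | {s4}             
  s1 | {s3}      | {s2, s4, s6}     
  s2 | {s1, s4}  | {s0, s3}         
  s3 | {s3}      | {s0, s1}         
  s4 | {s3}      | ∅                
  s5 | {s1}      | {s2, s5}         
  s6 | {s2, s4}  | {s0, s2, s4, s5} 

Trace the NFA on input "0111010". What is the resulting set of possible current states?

Start in {s0}.
Read '0': s0→{s6}; now {s6}.
Read '1': s6→{s0, s2, s4, s5}; now {s0, s2, s4, s5}.
Read '1': s0→{s4}, s2→{s0, s3}, s4→∅, s5→{s2, s5}; now {s0, s2, s3, s4, s5}.
Read '1': s0→{s4}, s2→{s0, s3}, s3→{s0, s1}, s4→∅, s5→{s2, s5}; now {s0, s1, s2, s3, s4, s5}.
Read '0': s0→{s6}, s1→{s3}, s2→{s1, s4}, s3→{s3}, s4→{s3}, s5→{s1}; now {s1, s3, s4, s6}.
Read '1': s1→{s2, s4, s6}, s3→{s0, s1}, s4→∅, s6→{s0, s2, s4, s5}; now {s0, s1, s2, s4, s5, s6}.
Read '0': s0→{s6}, s1→{s3}, s2→{s1, s4}, s4→{s3}, s5→{s1}, s6→{s2, s4}; now {s1, s2, s3, s4, s6}.

{s1, s2, s3, s4, s6}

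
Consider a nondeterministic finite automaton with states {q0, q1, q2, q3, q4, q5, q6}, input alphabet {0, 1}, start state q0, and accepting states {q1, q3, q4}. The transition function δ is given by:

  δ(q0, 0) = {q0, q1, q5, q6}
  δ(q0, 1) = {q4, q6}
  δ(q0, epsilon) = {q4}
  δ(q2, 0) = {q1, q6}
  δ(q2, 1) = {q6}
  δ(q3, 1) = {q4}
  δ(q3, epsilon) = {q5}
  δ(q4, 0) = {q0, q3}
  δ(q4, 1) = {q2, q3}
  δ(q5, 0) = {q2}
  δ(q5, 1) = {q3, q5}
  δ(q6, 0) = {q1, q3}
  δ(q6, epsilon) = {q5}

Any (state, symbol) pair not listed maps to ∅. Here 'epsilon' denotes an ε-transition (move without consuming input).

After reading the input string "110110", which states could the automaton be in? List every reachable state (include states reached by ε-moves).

{q0, q1, q2, q3, q4, q5, q6}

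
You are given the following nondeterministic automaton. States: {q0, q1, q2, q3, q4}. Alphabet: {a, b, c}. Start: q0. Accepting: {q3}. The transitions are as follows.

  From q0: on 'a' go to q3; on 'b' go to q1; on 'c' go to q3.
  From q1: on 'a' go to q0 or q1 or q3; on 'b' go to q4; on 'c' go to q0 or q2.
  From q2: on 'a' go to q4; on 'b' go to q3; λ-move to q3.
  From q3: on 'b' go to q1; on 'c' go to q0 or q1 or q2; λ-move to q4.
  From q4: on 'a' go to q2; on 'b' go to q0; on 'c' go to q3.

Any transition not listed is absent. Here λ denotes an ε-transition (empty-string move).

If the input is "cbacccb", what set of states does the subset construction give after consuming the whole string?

Start in {q0}.
Read 'c': q0→{q3}; union {q3}; ε-closure = {q3, q4}.
Read 'b': q3→{q1}, q4→{q0}; now {q0, q1}.
Read 'a': q0→{q3}, q1→{q0, q1, q3}; union {q0, q1, q3}; ε-closure = {q0, q1, q3, q4}.
Read 'c': q0→{q3}, q1→{q0, q2}, q3→{q0, q1, q2}, q4→{q3}; union {q0, q1, q2, q3}; ε-closure = {q0, q1, q2, q3, q4}.
Read 'c': q0→{q3}, q1→{q0, q2}, q2→∅, q3→{q0, q1, q2}, q4→{q3}; union {q0, q1, q2, q3}; ε-closure = {q0, q1, q2, q3, q4}.
Read 'c': q0→{q3}, q1→{q0, q2}, q2→∅, q3→{q0, q1, q2}, q4→{q3}; union {q0, q1, q2, q3}; ε-closure = {q0, q1, q2, q3, q4}.
Read 'b': q0→{q1}, q1→{q4}, q2→{q3}, q3→{q1}, q4→{q0}; now {q0, q1, q3, q4}.

{q0, q1, q3, q4}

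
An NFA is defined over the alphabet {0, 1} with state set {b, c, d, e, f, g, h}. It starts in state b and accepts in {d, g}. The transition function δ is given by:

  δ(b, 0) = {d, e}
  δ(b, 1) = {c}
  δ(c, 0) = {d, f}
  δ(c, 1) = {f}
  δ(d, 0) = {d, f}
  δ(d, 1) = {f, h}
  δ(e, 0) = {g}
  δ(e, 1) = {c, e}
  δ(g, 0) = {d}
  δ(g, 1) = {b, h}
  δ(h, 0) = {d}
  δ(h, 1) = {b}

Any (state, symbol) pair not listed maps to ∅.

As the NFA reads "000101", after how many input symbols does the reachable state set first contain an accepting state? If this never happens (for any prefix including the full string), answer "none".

Start in {b}.
Read '0': b→{d, e}; now {d, e}.
None of the earlier sets intersect F, but {d, e} does.

1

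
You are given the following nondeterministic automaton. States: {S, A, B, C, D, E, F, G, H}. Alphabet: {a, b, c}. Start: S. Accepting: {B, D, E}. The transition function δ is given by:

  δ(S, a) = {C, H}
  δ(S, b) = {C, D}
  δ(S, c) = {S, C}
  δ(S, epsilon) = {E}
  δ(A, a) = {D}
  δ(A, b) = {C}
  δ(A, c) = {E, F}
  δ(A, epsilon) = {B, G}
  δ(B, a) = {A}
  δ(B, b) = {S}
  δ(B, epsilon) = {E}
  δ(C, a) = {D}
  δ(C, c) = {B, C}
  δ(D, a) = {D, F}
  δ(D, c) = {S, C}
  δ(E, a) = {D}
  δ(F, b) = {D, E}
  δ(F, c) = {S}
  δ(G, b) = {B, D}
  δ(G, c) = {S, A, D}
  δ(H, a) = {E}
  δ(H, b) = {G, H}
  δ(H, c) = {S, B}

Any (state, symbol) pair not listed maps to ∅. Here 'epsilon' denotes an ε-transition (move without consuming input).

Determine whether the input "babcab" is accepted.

No

Start: ε-closure({S}) = {S, E}.
Read 'b': {S, E} → {C, D}.
Read 'a': {C, D} → {D, F}.
Read 'b': {D, F} → {D, E}.
Read 'c': {D, E} → {S, C, E}.
Read 'a': {S, C, E} → {C, D, H}.
Read 'b': {C, D, H} → {G, H}.
The final set {G, H} contains no accepting state.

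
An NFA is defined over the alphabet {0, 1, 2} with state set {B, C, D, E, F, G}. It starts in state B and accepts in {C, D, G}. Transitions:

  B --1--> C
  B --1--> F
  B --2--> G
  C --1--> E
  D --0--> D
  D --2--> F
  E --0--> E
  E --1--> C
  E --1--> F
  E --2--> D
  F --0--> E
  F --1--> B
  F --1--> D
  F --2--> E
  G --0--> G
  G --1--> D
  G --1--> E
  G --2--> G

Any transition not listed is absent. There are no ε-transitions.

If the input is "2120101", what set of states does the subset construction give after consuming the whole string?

Start in {B}.
Read '2': {B} → {G}.
Read '1': {G} → {D, E}.
Read '2': {D, E} → {D, F}.
Read '0': {D, F} → {D, E}.
Read '1': {D, E} → {C, F}.
Read '0': {C, F} → {E}.
Read '1': {E} → {C, F}.

{C, F}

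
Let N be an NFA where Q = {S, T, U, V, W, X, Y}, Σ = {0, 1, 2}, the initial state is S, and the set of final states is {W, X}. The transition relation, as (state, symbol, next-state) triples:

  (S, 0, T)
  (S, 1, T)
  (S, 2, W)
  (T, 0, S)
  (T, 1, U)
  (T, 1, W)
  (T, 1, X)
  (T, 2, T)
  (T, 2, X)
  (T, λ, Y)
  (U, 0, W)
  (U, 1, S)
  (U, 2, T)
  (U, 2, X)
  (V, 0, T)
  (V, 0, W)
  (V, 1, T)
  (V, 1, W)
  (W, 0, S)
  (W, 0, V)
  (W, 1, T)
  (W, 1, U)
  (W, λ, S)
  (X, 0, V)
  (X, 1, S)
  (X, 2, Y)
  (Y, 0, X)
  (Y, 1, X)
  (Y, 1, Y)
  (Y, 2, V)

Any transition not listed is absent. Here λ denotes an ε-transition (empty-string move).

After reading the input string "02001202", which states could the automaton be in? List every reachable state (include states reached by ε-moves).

{S, T, V, W, X, Y}

Start in {S}.
Read '0': S→{T}; union {T}; ε-closure = {T, Y}.
Read '2': T→{T, X}, Y→{V}; union {T, V, X}; ε-closure = {T, V, X, Y}.
Read '0': T→{S}, V→{T, W}, X→{V}, Y→{X}; union {S, T, V, W, X}; ε-closure = {S, T, V, W, X, Y}.
Read '0': S→{T}, T→{S}, V→{T, W}, W→{S, V}, X→{V}, Y→{X}; union {S, T, V, W, X}; ε-closure = {S, T, V, W, X, Y}.
Read '1': S→{T}, T→{U, W, X}, V→{T, W}, W→{T, U}, X→{S}, Y→{X, Y}; now {S, T, U, W, X, Y}.
Read '2': S→{W}, T→{T, X}, U→{T, X}, W→∅, X→{Y}, Y→{V}; union {T, V, W, X, Y}; ε-closure = {S, T, V, W, X, Y}.
Read '0': S→{T}, T→{S}, V→{T, W}, W→{S, V}, X→{V}, Y→{X}; union {S, T, V, W, X}; ε-closure = {S, T, V, W, X, Y}.
Read '2': S→{W}, T→{T, X}, V→∅, W→∅, X→{Y}, Y→{V}; union {T, V, W, X, Y}; ε-closure = {S, T, V, W, X, Y}.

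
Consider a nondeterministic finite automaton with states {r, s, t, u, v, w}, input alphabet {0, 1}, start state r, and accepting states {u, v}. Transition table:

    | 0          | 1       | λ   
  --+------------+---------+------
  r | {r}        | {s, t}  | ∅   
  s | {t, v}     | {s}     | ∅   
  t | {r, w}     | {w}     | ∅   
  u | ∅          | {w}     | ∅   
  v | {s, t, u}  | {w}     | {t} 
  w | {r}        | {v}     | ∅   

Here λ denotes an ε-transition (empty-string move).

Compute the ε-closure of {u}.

{u}

Begin with {u}.
No ε-moves leave this set, so the closure equals the set itself.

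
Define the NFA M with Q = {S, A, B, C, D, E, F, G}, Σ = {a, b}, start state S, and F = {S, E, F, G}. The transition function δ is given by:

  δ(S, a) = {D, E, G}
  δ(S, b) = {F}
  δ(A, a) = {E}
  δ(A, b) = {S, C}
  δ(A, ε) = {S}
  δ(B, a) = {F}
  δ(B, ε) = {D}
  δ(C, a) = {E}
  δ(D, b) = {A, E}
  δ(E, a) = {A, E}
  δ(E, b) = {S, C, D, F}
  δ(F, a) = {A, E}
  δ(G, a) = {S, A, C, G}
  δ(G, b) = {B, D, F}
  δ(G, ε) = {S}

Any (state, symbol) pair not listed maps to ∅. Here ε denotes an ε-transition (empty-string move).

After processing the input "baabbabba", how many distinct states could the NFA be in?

Start in {S}.
Read 'b': S→{F}; now {F}.
Read 'a': F→{A, E}; union {A, E}; ε-closure = {S, A, E}.
Read 'a': S→{D, E, G}, A→{E}, E→{A, E}; union {A, D, E, G}; ε-closure = {S, A, D, E, G}.
Read 'b': S→{F}, A→{S, C}, D→{A, E}, E→{S, C, D, F}, G→{B, D, F}; now {S, A, B, C, D, E, F}.
Read 'b': S→{F}, A→{S, C}, B→∅, C→∅, D→{A, E}, E→{S, C, D, F}, F→∅; now {S, A, C, D, E, F}.
Read 'a': S→{D, E, G}, A→{E}, C→{E}, D→∅, E→{A, E}, F→{A, E}; union {A, D, E, G}; ε-closure = {S, A, D, E, G}.
Read 'b': S→{F}, A→{S, C}, D→{A, E}, E→{S, C, D, F}, G→{B, D, F}; now {S, A, B, C, D, E, F}.
Read 'b': S→{F}, A→{S, C}, B→∅, C→∅, D→{A, E}, E→{S, C, D, F}, F→∅; now {S, A, C, D, E, F}.
Read 'a': S→{D, E, G}, A→{E}, C→{E}, D→∅, E→{A, E}, F→{A, E}; union {A, D, E, G}; ε-closure = {S, A, D, E, G}.
That set has 5 states.

5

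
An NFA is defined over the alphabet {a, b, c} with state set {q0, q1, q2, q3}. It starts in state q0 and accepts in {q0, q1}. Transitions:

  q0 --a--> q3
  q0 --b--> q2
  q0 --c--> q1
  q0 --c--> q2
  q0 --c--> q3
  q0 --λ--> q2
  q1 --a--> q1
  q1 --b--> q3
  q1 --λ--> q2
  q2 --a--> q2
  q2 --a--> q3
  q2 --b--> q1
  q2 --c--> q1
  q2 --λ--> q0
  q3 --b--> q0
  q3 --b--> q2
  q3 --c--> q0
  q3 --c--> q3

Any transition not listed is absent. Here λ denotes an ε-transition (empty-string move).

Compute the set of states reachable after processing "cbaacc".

Start: ε-closure({q0}) = {q0, q2}.
Read 'c': q0→{q1, q2, q3}, q2→{q1}; union {q1, q2, q3}; ε-closure = {q0, q1, q2, q3}.
Read 'b': q0→{q2}, q1→{q3}, q2→{q1}, q3→{q0, q2}; now {q0, q1, q2, q3}.
Read 'a': q0→{q3}, q1→{q1}, q2→{q2, q3}, q3→∅; union {q1, q2, q3}; ε-closure = {q0, q1, q2, q3}.
Read 'a': q0→{q3}, q1→{q1}, q2→{q2, q3}, q3→∅; union {q1, q2, q3}; ε-closure = {q0, q1, q2, q3}.
Read 'c': q0→{q1, q2, q3}, q1→∅, q2→{q1}, q3→{q0, q3}; now {q0, q1, q2, q3}.
Read 'c': q0→{q1, q2, q3}, q1→∅, q2→{q1}, q3→{q0, q3}; now {q0, q1, q2, q3}.

{q0, q1, q2, q3}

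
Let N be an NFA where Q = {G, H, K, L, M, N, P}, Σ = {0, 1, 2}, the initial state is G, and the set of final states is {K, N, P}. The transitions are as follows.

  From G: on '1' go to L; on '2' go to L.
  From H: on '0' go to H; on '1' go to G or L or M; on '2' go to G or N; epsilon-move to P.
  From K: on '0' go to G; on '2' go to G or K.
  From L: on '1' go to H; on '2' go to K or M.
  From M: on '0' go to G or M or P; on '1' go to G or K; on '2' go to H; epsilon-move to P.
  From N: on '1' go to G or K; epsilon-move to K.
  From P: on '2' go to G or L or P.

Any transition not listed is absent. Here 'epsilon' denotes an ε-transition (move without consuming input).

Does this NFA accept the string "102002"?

No

Start in {G}.
Read '1': {G} → {L}.
Read '0': {L} → ∅.
The set is empty and remains empty for the remaining 4 symbols.
The final set ∅ contains no accepting state.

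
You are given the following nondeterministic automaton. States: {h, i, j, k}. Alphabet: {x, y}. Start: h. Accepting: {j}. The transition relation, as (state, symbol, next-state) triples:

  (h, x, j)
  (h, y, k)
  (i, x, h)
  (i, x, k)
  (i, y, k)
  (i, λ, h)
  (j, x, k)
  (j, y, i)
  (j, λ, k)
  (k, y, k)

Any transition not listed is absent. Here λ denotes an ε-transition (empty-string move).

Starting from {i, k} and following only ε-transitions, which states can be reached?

Begin with {i, k}.
ε-move i → h; add h.

{h, i, k}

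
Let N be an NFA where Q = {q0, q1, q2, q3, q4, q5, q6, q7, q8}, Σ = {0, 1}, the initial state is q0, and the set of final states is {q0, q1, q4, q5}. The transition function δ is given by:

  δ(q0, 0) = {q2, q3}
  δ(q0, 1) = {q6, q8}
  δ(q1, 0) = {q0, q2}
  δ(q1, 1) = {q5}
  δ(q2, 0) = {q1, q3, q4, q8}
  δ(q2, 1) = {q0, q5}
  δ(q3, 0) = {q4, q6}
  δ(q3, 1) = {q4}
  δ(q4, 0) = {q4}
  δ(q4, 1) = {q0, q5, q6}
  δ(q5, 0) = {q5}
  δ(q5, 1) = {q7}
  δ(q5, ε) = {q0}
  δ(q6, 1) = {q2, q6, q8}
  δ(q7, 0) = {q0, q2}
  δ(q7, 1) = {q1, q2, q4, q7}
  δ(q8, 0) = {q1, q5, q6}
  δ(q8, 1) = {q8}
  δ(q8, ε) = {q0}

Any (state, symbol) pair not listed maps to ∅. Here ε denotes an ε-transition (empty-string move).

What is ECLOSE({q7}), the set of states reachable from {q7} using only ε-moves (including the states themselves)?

Begin with {q7}.
No ε-moves leave this set, so the closure equals the set itself.

{q7}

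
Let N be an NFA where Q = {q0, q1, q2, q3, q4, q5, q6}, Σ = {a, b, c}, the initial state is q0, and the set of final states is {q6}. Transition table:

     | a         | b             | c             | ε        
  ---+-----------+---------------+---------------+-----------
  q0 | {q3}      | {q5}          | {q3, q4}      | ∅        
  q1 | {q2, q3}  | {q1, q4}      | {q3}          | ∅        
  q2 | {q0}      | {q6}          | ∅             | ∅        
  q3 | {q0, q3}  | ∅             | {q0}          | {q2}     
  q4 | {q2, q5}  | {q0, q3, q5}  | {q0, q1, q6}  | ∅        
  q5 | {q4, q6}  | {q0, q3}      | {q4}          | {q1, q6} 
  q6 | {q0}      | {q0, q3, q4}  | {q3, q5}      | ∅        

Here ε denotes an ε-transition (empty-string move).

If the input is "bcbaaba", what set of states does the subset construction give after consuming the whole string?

Start in {q0}.
Read 'b': q0→{q5}; union {q5}; ε-closure = {q1, q5, q6}.
Read 'c': q1→{q3}, q5→{q4}, q6→{q3, q5}; union {q3, q4, q5}; ε-closure = {q1, q2, q3, q4, q5, q6}.
Read 'b': q1→{q1, q4}, q2→{q6}, q3→∅, q4→{q0, q3, q5}, q5→{q0, q3}, q6→{q0, q3, q4}; union {q0, q1, q3, q4, q5, q6}; ε-closure = {q0, q1, q2, q3, q4, q5, q6}.
Read 'a': q0→{q3}, q1→{q2, q3}, q2→{q0}, q3→{q0, q3}, q4→{q2, q5}, q5→{q4, q6}, q6→{q0}; union {q0, q2, q3, q4, q5, q6}; ε-closure = {q0, q1, q2, q3, q4, q5, q6}.
Read 'a': q0→{q3}, q1→{q2, q3}, q2→{q0}, q3→{q0, q3}, q4→{q2, q5}, q5→{q4, q6}, q6→{q0}; union {q0, q2, q3, q4, q5, q6}; ε-closure = {q0, q1, q2, q3, q4, q5, q6}.
Read 'b': q0→{q5}, q1→{q1, q4}, q2→{q6}, q3→∅, q4→{q0, q3, q5}, q5→{q0, q3}, q6→{q0, q3, q4}; union {q0, q1, q3, q4, q5, q6}; ε-closure = {q0, q1, q2, q3, q4, q5, q6}.
Read 'a': q0→{q3}, q1→{q2, q3}, q2→{q0}, q3→{q0, q3}, q4→{q2, q5}, q5→{q4, q6}, q6→{q0}; union {q0, q2, q3, q4, q5, q6}; ε-closure = {q0, q1, q2, q3, q4, q5, q6}.

{q0, q1, q2, q3, q4, q5, q6}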